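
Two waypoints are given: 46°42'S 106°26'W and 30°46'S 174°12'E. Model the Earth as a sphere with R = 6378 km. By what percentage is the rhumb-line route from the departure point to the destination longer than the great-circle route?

3.7%

Great circle: σ = 1.0690 rad → d_gc = Rσ = 6817.9 km
Rhumb: Δφ = +0.2781, Δλ = -1.3852, Δψ = +0.3592, q = Δφ/Δψ = 0.7743 → d_rh = R√(Δφ²+q²Δλ²) = 7066.9 km
Excess = (7066.9 − 6817.9) / 6817.9 = 249.0 / 6817.9 = 3.652% ≈ 3.7%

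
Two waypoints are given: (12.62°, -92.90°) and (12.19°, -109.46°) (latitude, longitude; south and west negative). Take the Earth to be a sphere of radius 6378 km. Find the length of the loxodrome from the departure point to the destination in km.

1801 km

Δψ = ln[tan(π/4+φ₂/2)/tan(π/4+φ₁/2)] = -0.0077;  Δφ = -0.0075 rad,  Δλ = -0.2890 rad
q = Δφ/Δψ = 0.9767
d = R·√(Δφ² + q²Δλ²) = 6378·0.28238 = 1801 km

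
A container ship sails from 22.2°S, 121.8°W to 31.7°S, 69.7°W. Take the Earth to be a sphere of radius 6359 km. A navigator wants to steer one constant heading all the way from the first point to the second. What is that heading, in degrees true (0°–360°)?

101.6°

Δψ = ln[tan(π/4+φ₂/2)/tan(π/4+φ₁/2)] = -0.1863
Δλ = +0.9093 rad (taken the short way round)
course = atan2(Δλ, Δψ) = 101.58°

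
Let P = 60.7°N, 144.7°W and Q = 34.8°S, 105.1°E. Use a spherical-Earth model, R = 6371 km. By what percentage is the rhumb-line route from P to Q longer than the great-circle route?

2.5%

Great circle: σ = 2.2607 rad → d_gc = Rσ = 14402.9 km
Rhumb: Δφ = -1.6668, Δλ = -1.9234, Δψ = -1.9902, q = Δφ/Δψ = 0.8375 → d_rh = R√(Δφ²+q²Δλ²) = 14767.5 km
Excess = (14767.5 − 14402.9) / 14402.9 = 364.6 / 14402.9 = 2.53% ≈ 2.5%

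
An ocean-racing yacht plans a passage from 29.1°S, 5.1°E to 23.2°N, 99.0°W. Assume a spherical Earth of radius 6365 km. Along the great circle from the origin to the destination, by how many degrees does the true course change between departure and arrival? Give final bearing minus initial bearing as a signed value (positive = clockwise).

At departure: θ₁ = atan2(sin Δλ cos φ₂, cos φ₁ sin φ₂ − sin φ₁ cos φ₂ cos Δλ) = 284.79°
At arrival: θ₂ = atan2(sin Δλ cos φ₁, −cos φ₂ sin φ₁ + sin φ₂ cos φ₁ cos Δλ) = 293.20°
Δθ = θ₂ − θ₁ = +8.4°

+8.4°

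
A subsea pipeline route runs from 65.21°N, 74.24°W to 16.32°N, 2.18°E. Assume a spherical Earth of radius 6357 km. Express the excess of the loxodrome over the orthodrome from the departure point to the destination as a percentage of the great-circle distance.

Great circle: σ = 1.2137 rad → d_gc = Rσ = 7715.2 km
Rhumb: Δφ = -0.8533, Δλ = +1.3338, Δψ = -1.2264, q = Δφ/Δψ = 0.6958 → d_rh = R√(Δφ²+q²Δλ²) = 8014.1 km
Excess = (8014.1 − 7715.2) / 7715.2 = 298.9 / 7715.2 = 3.87% ≈ 3.9%

3.9%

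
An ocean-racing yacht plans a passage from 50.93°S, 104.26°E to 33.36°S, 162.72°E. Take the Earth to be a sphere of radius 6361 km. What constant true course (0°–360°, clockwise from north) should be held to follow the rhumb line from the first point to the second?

Meridional parts: M(φ₁)=-1.0362, M(φ₂)=-0.6182 → ΔM = +0.4179;  Δλ = +1.0203 rad
tan C = Δλ / ΔM = +2.4413 → C = 67.72°

67.7°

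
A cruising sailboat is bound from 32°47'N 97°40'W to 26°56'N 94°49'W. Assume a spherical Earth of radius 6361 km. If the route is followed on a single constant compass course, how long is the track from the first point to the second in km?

Rhumb course C = atan2(Δλ, Δψ) with Δψ = ln[tan(π/4+φ₂/2)/tan(π/4+φ₁/2)] = -0.1178, Δλ = +0.0497 → C = 157.11°
d = R·|Δφ| / |cos C| = 6361·0.10210 / 0.92125 = 705 km

705 km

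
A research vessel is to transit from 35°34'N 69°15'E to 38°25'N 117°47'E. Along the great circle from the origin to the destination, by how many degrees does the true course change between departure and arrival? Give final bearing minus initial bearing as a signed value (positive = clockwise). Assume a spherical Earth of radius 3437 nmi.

At departure: θ₁ = atan2(sin Δλ cos φ₂, cos φ₁ sin φ₂ − sin φ₁ cos φ₂ cos Δλ) = 70.87°
At arrival: θ₂ = atan2(sin Δλ cos φ₁, −cos φ₂ sin φ₁ + sin φ₂ cos φ₁ cos Δλ) = 101.23°
Δθ = θ₂ − θ₁ = +30.4°

+30.4°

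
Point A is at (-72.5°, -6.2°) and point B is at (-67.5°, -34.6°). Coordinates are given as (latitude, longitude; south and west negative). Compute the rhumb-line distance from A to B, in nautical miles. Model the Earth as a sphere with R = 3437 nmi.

Δψ = ln[tan(π/4+φ₂/2)/tan(π/4+φ₁/2)] = +0.2565;  Δφ = +0.0873 rad,  Δλ = -0.4957 rad
q = Δφ/Δψ = 0.3403
d = R·√(Δφ² + q²Δλ²) = 3437·0.18990 = 653 nmi

653 nmi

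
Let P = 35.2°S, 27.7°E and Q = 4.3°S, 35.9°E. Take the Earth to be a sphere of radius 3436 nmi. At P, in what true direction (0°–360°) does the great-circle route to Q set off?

15.7°

θ = atan2( sin Δλ·cos φ₂ ,  cos φ₁ sin φ₂ − sin φ₁ cos φ₂ cos Δλ )
  = atan2(+0.1422, +0.5077) = 15.65°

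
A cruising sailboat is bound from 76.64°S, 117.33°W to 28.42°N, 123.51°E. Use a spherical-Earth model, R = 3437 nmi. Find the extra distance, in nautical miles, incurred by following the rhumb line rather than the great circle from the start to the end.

547 nmi

Great circle: cos σ = sin φ₁ sin φ₂ + cos φ₁ cos φ₂ cos Δλ,  σ = 2.1677 rad → d_gc = 7450.3 nmi
Rhumb line: Δψ = +2.6623, q = Δφ/Δψ = 0.6888, d_rh = R√(Δφ²+q²Δλ²) = 7997.3 nmi
Excess = 7997.3 − 7450.3 = 547.0 ≈ 547 nmi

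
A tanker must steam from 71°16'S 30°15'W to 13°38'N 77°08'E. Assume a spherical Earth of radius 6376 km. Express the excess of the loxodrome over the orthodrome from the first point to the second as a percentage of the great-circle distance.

6.3%

Great circle: σ = 1.8928 rad → d_gc = Rσ = 12068.5 km
Rhumb: Δφ = +1.4818, Δλ = +1.8742, Δψ = +2.0423, q = Δφ/Δψ = 0.7255 → d_rh = R√(Δφ²+q²Δλ²) = 12823.1 km
Excess = (12823.1 − 12068.5) / 12068.5 = 754.6 / 12068.5 = 6.253% ≈ 6.3%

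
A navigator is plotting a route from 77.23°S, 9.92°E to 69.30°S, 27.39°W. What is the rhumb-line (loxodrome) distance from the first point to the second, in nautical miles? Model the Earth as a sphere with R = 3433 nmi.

Δψ = ln[tan(π/4+φ₂/2)/tan(π/4+φ₁/2)] = +0.4898;  Δφ = +0.1384 rad,  Δλ = -0.6512 rad
q = Δφ/Δψ = 0.2825
d = R·√(Δφ² + q²Δλ²) = 3433·0.23024 = 790 nmi

790 nmi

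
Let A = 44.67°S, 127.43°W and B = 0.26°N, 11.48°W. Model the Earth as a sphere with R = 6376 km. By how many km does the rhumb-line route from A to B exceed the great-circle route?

Great circle: cos σ = sin φ₁ sin φ₂ + cos φ₁ cos φ₂ cos Δλ,  σ = 1.8906 rad → d_gc = 12054.5 km
Rhumb line: Δψ = +0.8778, q = Δφ/Δψ = 0.8934, d_rh = R√(Δφ²+q²Δλ²) = 12564.8 km
Excess = 12564.8 − 12054.5 = 510.3 ≈ 510 km

510 km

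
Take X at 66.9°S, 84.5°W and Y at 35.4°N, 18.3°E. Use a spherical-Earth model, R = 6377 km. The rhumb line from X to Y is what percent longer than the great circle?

Great circle: σ = 2.2189 rad → d_gc = Rσ = 14150.0 km
Rhumb: Δφ = +1.7855, Δλ = +1.7942, Δψ = +2.2492, q = Δφ/Δψ = 0.7938 → d_rh = R√(Δφ²+q²Δλ²) = 14564.7 km
Excess = (14564.7 − 14150.0) / 14150.0 = 414.7 / 14150.0 = 2.93% ≈ 2.9%

2.9%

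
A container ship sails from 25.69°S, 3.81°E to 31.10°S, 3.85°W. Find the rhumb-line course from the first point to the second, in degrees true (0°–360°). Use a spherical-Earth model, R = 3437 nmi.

231.2°

Δψ = ln[tan(π/4+φ₂/2)/tan(π/4+φ₁/2)] = -0.1074
Δλ = -0.1337 rad (taken the short way round)
course = atan2(Δλ, Δψ) = 231.22°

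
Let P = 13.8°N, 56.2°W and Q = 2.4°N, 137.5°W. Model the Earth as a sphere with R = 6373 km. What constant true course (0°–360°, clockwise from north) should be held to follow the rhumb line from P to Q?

261.9°

Δψ = ln[tan(π/4+φ₂/2)/tan(π/4+φ₁/2)] = -0.2013
Δλ = -1.4190 rad (taken the short way round)
course = atan2(Δλ, Δψ) = 261.92°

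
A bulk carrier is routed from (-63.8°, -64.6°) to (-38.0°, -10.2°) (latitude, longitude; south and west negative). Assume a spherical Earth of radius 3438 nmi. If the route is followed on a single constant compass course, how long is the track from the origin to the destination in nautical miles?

2518 nmi

Rhumb course C = atan2(Δλ, Δψ) with Δψ = ln[tan(π/4+φ₂/2)/tan(π/4+φ₁/2)] = +0.7400, Δλ = +0.9495 → C = 52.07°
d = R·|Δφ| / |cos C| = 3438·0.45029 / 0.61473 = 2518 nmi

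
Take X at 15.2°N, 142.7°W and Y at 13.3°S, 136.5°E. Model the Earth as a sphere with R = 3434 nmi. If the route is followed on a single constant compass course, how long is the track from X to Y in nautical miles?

5087 nmi

Rhumb course C = atan2(Δλ, Δψ) with Δψ = ln[tan(π/4+φ₂/2)/tan(π/4+φ₁/2)] = -0.5027, Δλ = -1.4102 → C = 250.38°
d = R·|Δφ| / |cos C| = 3434·0.49742 / 0.33577 = 5087 nmi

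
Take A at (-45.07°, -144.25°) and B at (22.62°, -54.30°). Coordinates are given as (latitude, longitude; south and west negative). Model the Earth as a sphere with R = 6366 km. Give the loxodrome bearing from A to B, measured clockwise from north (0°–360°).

Meridional parts: M(φ₁)=-0.8831, M(φ₂)=+0.4055 → ΔM = +1.2886;  Δλ = +1.5699 rad
tan C = Δλ / ΔM = +1.2183 → C = 50.62°

50.6°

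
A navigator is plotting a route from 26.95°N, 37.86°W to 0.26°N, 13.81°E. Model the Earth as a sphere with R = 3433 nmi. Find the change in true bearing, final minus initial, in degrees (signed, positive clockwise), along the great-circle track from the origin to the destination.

+13.4°

At departure: θ₁ = atan2(sin Δλ cos φ₂, cos φ₁ sin φ₂ − sin φ₁ cos φ₂ cos Δλ) = 109.45°
At arrival: θ₂ = atan2(sin Δλ cos φ₁, −cos φ₂ sin φ₁ + sin φ₂ cos φ₁ cos Δλ) = 122.80°
Δθ = θ₂ − θ₁ = +13.4°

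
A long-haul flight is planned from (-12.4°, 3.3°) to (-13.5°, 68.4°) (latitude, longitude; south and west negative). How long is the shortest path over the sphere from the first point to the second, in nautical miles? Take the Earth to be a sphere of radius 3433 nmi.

3790 nmi

cos σ = sin φ₁ sin φ₂ + cos φ₁ cos φ₂ cos Δλ
      = sin(-12.40°)sin(-13.50°) + cos(-12.40°)cos(-13.50°)cos(65.10°) = 0.4500
σ = 63.258° → d = Rσ = 3433·1.10405 = 3790 nmi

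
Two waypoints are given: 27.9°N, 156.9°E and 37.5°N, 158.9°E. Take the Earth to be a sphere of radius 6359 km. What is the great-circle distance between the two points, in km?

1082 km

Haversine: a = sin²(Δφ/2)+cos φ₁ cos φ₂ sin²(Δλ/2) = 0.00722;  σ = 2·atan2(√a,√(1−a))
σ = 9.746° → d = Rσ = 6359·0.17009 = 1082 km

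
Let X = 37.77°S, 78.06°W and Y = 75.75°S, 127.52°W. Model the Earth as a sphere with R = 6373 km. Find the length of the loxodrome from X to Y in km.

Rhumb course C = atan2(Δλ, Δψ) with Δψ = ln[tan(π/4+φ₂/2)/tan(π/4+φ₁/2)] = -1.3665, Δλ = -0.8632 → C = 212.28°
d = R·|Δφ| / |cos C| = 6373·0.66288 / 0.84544 = 4997 km

4997 km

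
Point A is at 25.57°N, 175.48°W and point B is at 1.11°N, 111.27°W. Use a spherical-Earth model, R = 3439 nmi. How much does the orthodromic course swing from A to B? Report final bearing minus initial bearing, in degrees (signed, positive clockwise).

+16.9°

At departure: θ₁ = atan2(sin Δλ cos φ₂, cos φ₁ sin φ₂ − sin φ₁ cos φ₂ cos Δλ) = 100.71°
At arrival: θ₂ = atan2(sin Δλ cos φ₁, −cos φ₂ sin φ₁ + sin φ₂ cos φ₁ cos Δλ) = 117.56°
Δθ = θ₂ − θ₁ = +16.9°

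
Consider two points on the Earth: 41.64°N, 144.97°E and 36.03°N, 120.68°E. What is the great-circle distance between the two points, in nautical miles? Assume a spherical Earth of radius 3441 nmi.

1181 nmi

cos σ = sin φ₁ sin φ₂ + cos φ₁ cos φ₂ cos Δλ
      = sin(41.64°)sin(36.03°) + cos(41.64°)cos(36.03°)cos(-24.29°) = 0.9417
σ = 19.660° → d = Rσ = 3441·0.34312 = 1181 nmi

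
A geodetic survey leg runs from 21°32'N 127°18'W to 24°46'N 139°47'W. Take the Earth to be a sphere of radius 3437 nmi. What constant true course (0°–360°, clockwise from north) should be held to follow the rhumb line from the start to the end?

Meridional parts: M(φ₁)=+0.3850, M(φ₂)=+0.4464 → ΔM = +0.0614;  Δλ = -0.2179 rad
tan C = Δλ / ΔM = -3.5493 → C = 285.73°

285.7°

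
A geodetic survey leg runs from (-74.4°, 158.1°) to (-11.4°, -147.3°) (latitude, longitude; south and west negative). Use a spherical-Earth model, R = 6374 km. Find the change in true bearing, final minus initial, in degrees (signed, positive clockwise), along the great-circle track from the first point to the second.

-44.8°

Initial bearing θ₁ = atan2(sin Δλ cos φ₂, cos φ₁ sin φ₂ − sin φ₁ cos φ₂ cos Δλ) = 58.29°
Final bearing θ₂ = (initial bearing from the destination back to the start) + 180° = 13.50°
Δθ = θ₂ − θ₁ = -44.8°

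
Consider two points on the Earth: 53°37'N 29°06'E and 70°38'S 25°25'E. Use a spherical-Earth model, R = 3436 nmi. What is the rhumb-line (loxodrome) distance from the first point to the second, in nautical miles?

Rhumb course C = atan2(Δλ, Δψ) with Δψ = ln[tan(π/4+φ₂/2)/tan(π/4+φ₁/2)] = -2.8811, Δλ = -0.0643 → C = 181.28°
d = R·|Δφ| / |cos C| = 3436·2.16857 / 0.99975 = 7453 nmi

7453 nmi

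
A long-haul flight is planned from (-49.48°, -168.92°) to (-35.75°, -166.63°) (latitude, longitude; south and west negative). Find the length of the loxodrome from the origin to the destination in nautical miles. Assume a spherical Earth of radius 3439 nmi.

830 nmi

Δψ = ln[tan(π/4+φ₂/2)/tan(π/4+φ₁/2)] = +0.3277;  Δφ = +0.2396 rad,  Δλ = +0.0400 rad
q = Δφ/Δψ = 0.7312
d = R·√(Δφ² + q²Δλ²) = 3439·0.24141 = 830 nmi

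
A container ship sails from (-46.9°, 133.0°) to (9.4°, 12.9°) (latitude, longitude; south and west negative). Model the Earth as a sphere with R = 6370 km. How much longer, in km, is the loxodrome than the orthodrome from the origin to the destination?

498 km

Great circle: cos σ = sin φ₁ sin φ₂ + cos φ₁ cos φ₂ cos Δλ,  σ = 2.0458 rad → d_gc = 13031.6 km
Rhumb line: Δψ = +1.0939, q = Δφ/Δψ = 0.8983, d_rh = R√(Δφ²+q²Δλ²) = 13529.4 km
Excess = 13529.4 − 13031.6 = 497.8 ≈ 498 km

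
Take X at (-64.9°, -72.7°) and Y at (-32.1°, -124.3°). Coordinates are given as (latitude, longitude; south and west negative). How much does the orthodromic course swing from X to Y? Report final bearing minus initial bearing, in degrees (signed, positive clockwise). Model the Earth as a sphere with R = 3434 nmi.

+41.4°

Initial bearing θ₁ = atan2(sin Δλ cos φ₂, cos φ₁ sin φ₂ − sin φ₁ cos φ₂ cos Δλ) = 290.72°
Final bearing θ₂ = (initial bearing from the destination back to the start) + 180° = 332.07°
Δθ = θ₂ − θ₁ = +41.4°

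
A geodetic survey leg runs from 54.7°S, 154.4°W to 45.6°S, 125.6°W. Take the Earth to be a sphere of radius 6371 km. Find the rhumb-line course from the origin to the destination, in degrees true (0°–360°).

63.7°

Meridional parts: M(φ₁)=-1.1451, M(φ₂)=-0.8963 → ΔM = +0.2489;  Δλ = +0.5027 rad
tan C = Δλ / ΔM = +2.0197 → C = 63.66°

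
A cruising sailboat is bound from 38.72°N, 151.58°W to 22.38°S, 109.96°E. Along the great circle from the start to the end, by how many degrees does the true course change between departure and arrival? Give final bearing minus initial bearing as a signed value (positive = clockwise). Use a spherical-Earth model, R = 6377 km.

Initial bearing θ₁ = atan2(sin Δλ cos φ₂, cos φ₁ sin φ₂ − sin φ₁ cos φ₂ cos Δλ) = 256.95°
Final bearing θ₂ = (initial bearing from the destination back to the start) + 180° = 235.28°
Δθ = θ₂ − θ₁ = -21.7°

-21.7°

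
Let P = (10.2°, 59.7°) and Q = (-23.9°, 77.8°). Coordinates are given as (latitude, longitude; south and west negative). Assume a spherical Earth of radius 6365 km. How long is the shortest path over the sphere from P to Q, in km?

4267 km

Haversine: a = sin²(Δφ/2)+cos φ₁ cos φ₂ sin²(Δλ/2) = 0.10823;  σ = 2·atan2(√a,√(1−a))
σ = 38.415° → d = Rσ = 6365·0.67046 = 4267 km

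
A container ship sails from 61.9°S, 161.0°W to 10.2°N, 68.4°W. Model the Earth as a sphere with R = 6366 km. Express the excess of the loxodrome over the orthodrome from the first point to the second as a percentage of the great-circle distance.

Great circle: σ = 1.7490 rad → d_gc = Rσ = 11134.0 km
Rhumb: Δφ = +1.2584, Δλ = +1.6162, Δψ = +1.5642, q = Δφ/Δψ = 0.8045 → d_rh = R√(Δφ²+q²Δλ²) = 11518.7 km
Excess = (11518.7 − 11134.0) / 11134.0 = 384.7 / 11134.0 = 3.46% ≈ 3.5%

3.5%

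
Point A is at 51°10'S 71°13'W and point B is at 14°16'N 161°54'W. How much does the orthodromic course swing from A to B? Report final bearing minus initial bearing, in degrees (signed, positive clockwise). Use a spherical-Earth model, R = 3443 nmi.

At departure: θ₁ = atan2(sin Δλ cos φ₂, cos φ₁ sin φ₂ − sin φ₁ cos φ₂ cos Δλ) = 278.54°
At arrival: θ₂ = atan2(sin Δλ cos φ₁, −cos φ₂ sin φ₁ + sin φ₂ cos φ₁ cos Δλ) = 320.22°
Δθ = θ₂ − θ₁ = +41.7°

+41.7°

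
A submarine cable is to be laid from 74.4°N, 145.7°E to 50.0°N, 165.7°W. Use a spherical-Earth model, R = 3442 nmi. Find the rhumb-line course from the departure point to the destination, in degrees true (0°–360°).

Meridional parts: M(φ₁)=+1.9879, M(φ₂)=+1.0107 → ΔM = -0.9772;  Δλ = +0.8482 rad
tan C = Δλ / ΔM = -0.8680 → C = 139.04°

139.0°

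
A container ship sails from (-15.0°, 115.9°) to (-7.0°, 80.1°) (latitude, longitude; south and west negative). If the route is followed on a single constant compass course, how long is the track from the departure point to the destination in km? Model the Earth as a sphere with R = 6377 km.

4008 km

Δψ = ln[tan(π/4+φ₂/2)/tan(π/4+φ₁/2)] = +0.1424;  Δφ = +0.1396 rad,  Δλ = -0.6248 rad
q = Δφ/Δψ = 0.9808
d = R·√(Δφ² + q²Δλ²) = 6377·0.62852 = 4008 km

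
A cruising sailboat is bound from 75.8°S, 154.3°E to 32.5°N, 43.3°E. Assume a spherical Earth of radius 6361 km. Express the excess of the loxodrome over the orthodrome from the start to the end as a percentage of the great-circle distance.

5.6%

Great circle: σ = 2.2081 rad → d_gc = Rσ = 14045.7 km
Rhumb: Δφ = +1.8902, Δλ = -1.9373, Δψ = +2.6833, q = Δφ/Δψ = 0.7044 → d_rh = R√(Δφ²+q²Δλ²) = 14829.7 km
Excess = (14829.7 − 14045.7) / 14045.7 = 784.0 / 14045.7 = 5.58% ≈ 5.6%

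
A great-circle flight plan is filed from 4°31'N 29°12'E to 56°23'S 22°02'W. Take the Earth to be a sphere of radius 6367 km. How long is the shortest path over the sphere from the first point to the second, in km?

8194 km

Haversine: a = sin²(Δφ/2)+cos φ₁ cos φ₂ sin²(Δλ/2) = 0.36000;  σ = 2·atan2(√a,√(1−a))
σ = 73.740° → d = Rσ = 6367·1.28700 = 8194 km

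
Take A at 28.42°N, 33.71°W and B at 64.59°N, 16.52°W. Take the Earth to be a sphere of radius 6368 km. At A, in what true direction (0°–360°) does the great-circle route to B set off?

θ = atan2( sin Δλ·cos φ₂ ,  cos φ₁ sin φ₂ − sin φ₁ cos φ₂ cos Δλ )
  = atan2(+0.1268, +0.5993) = 11.95°

11.9°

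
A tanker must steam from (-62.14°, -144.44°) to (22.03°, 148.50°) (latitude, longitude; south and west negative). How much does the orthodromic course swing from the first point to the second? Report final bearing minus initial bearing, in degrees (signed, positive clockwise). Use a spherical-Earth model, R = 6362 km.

At departure: θ₁ = atan2(sin Δλ cos φ₂, cos φ₁ sin φ₂ − sin φ₁ cos φ₂ cos Δλ) = 300.09°
At arrival: θ₂ = atan2(sin Δλ cos φ₁, −cos φ₂ sin φ₁ + sin φ₂ cos φ₁ cos Δλ) = 334.14°
Δθ = θ₂ − θ₁ = +34.0°

+34.0°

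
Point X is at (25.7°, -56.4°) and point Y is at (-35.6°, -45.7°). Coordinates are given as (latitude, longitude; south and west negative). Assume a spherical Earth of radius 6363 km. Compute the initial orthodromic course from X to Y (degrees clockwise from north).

170.2°

θ = atan2( sin Δλ·cos φ₂ ,  cos φ₁ sin φ₂ − sin φ₁ cos φ₂ cos Δλ )
  = atan2(+0.1510, -0.8710) = 170.17°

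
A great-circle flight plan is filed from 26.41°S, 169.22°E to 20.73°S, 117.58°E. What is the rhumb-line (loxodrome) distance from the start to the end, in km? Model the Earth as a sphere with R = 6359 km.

Rhumb course C = atan2(Δλ, Δψ) with Δψ = ln[tan(π/4+φ₂/2)/tan(π/4+φ₁/2)] = +0.1082, Δλ = -0.9013 → C = 276.85°
d = R·|Δφ| / |cos C| = 6359·0.09913 / 0.11922 = 5288 km

5288 km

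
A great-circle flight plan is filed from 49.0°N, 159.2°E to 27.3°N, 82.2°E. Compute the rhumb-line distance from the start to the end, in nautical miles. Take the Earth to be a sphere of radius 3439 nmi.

3815 nmi

Rhumb course C = atan2(Δλ, Δψ) with Δψ = ln[tan(π/4+φ₂/2)/tan(π/4+φ₁/2)] = -0.4882, Δλ = -1.3439 → C = 250.04°
d = R·|Δφ| / |cos C| = 3439·0.37874 / 0.34144 = 3815 nmi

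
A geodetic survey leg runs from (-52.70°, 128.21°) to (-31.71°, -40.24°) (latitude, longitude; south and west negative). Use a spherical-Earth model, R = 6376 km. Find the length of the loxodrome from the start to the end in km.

13875 km

Rhumb course C = atan2(Δλ, Δψ) with Δψ = ln[tan(π/4+φ₂/2)/tan(π/4+φ₁/2)] = +0.5021, Δλ = -2.9400 → C = 279.69°
d = R·|Δφ| / |cos C| = 6376·0.36634 / 0.16834 = 13875 km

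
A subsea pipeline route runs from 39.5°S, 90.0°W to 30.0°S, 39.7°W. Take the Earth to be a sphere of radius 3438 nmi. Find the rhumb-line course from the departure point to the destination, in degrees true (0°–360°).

Meridional parts: M(φ₁)=-0.7516, M(φ₂)=-0.5493 → ΔM = +0.2023;  Δλ = +0.8779 rad
tan C = Δλ / ΔM = +4.3406 → C = 77.03°

77.0°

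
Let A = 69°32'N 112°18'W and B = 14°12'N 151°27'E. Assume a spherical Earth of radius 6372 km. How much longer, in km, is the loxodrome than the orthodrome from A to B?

604 km

Great circle: cos σ = sin φ₁ sin φ₂ + cos φ₁ cos φ₂ cos Δλ,  σ = 1.3767 rad → d_gc = 8772.1 km
Rhumb line: Δψ = -1.4614, q = Δφ/Δψ = 0.6608, d_rh = R√(Δφ²+q²Δλ²) = 9375.7 km
Excess = 9375.7 − 8772.1 = 603.6 ≈ 604 km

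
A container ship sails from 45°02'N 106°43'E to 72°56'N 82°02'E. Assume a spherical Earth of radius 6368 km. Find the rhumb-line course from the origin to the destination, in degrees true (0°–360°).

337.0°

Δψ = ln[tan(π/4+φ₂/2)/tan(π/4+φ₁/2)] = +1.0146
Δλ = -0.4308 rad (taken the short way round)
course = atan2(Δλ, Δψ) = 336.99°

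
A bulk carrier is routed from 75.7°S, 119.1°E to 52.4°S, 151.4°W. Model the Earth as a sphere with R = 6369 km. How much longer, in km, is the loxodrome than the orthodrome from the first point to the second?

393 km

Great circle: cos σ = sin φ₁ sin φ₂ + cos φ₁ cos φ₂ cos Δλ,  σ = 0.6934 rad → d_gc = 4416.5 km
Rhumb line: Δψ = +0.9984, q = Δφ/Δψ = 0.4073, d_rh = R√(Δφ²+q²Δλ²) = 4809.5 km
Excess = 4809.5 − 4416.5 = 393.0 ≈ 393 km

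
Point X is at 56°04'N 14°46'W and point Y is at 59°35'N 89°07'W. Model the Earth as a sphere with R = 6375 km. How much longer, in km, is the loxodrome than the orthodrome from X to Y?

229 km

Great circle: cos σ = sin φ₁ sin φ₂ + cos φ₁ cos φ₂ cos Δλ,  σ = 0.6572 rad → d_gc = 4189.3 km
Rhumb line: Δψ = +0.1154, q = Δφ/Δψ = 0.5320, d_rh = R√(Δφ²+q²Δλ²) = 4418.4 km
Excess = 4418.4 − 4189.3 = 229.1 ≈ 229 km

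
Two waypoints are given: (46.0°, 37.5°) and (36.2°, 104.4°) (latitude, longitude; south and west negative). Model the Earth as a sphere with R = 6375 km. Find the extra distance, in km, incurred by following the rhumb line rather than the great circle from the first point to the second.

Great circle: cos σ = sin φ₁ sin φ₂ + cos φ₁ cos φ₂ cos Δλ,  σ = 0.8701 rad → d_gc = 5546.7 km
Rhumb line: Δψ = -0.2277, q = Δφ/Δψ = 0.7512, d_rh = R√(Δφ²+q²Δλ²) = 5697.3 km
Excess = 5697.3 − 5546.7 = 150.6 ≈ 151 km

151 km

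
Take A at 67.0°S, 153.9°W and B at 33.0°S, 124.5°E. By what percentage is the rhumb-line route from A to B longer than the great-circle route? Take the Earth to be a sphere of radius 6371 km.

Great circle: σ = 0.9894 rad → d_gc = Rσ = 6303.3 km
Rhumb: Δφ = +0.5934, Δλ = -1.4242, Δψ = +0.9816, q = Δφ/Δψ = 0.6045 → d_rh = R√(Δφ²+q²Δλ²) = 6661.9 km
Excess = (6661.9 − 6303.3) / 6303.3 = 358.6 / 6303.3 = 5.69% ≈ 5.7%

5.7%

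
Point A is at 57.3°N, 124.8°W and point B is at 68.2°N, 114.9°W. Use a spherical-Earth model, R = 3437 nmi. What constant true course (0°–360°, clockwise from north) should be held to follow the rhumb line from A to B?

Meridional parts: M(φ₁)=+1.2263, M(φ₂)=+1.6473 → ΔM = +0.4210;  Δλ = +0.1728 rad
tan C = Δλ / ΔM = +0.4105 → C = 22.32°

22.3°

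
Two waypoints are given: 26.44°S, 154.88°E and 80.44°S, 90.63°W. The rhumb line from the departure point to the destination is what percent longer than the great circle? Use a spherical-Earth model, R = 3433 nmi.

12.5%

Great circle: σ = 1.1838 rad → d_gc = Rσ = 4063.9 nmi
Rhumb: Δφ = -0.9425, Δλ = +1.9982, Δψ = -2.0027, q = Δφ/Δψ = 0.4706 → d_rh = R√(Δφ²+q²Δλ²) = 4570.6 nmi
Excess = (4570.6 − 4063.9) / 4063.9 = 506.7 / 4063.9 = 12.47% ≈ 12.5%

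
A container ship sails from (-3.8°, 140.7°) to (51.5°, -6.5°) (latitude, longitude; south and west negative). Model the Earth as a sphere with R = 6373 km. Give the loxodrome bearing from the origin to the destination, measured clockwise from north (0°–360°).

Meridional parts: M(φ₁)=-0.0664, M(φ₂)=+1.0521 → ΔM = +1.1184;  Δλ = -2.5691 rad
tan C = Δλ / ΔM = -2.2971 → C = 293.53°

293.5°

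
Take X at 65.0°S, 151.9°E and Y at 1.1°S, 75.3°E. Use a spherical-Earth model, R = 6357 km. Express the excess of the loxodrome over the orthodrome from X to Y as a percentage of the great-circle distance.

3.1%

Great circle: σ = 1.4552 rad → d_gc = Rσ = 9250.8 km
Rhumb: Δφ = +1.1153, Δλ = -1.3369, Δψ = +1.4873, q = Δφ/Δψ = 0.7499 → d_rh = R√(Δφ²+q²Δλ²) = 9533.2 km
Excess = (9533.2 − 9250.8) / 9250.8 = 282.4 / 9250.8 = 3.053% ≈ 3.1%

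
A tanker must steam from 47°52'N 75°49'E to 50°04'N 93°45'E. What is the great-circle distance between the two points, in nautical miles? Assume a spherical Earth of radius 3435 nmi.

Haversine: a = sin²(Δφ/2)+cos φ₁ cos φ₂ sin²(Δλ/2) = 0.01083;  σ = 2·atan2(√a,√(1−a))
σ = 11.946° → d = Rσ = 3435·0.20851 = 716 nmi

716 nmi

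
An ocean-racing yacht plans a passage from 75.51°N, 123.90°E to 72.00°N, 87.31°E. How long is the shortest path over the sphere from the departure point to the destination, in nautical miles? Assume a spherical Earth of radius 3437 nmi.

637 nmi

cos σ = sin φ₁ sin φ₂ + cos φ₁ cos φ₂ cos Δλ
      = sin(75.51°)sin(72.00°) + cos(75.51°)cos(72.00°)cos(-36.59°) = 0.9829
σ = 10.615° → d = Rσ = 3437·0.18527 = 637 nmi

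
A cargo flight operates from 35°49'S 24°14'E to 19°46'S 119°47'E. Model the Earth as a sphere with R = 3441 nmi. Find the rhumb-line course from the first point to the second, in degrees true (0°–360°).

Meridional parts: M(φ₁)=-0.6703, M(φ₂)=-0.3520 → ΔM = +0.3183;  Δλ = +1.6677 rad
tan C = Δλ / ΔM = +5.2397 → C = 79.19°

79.2°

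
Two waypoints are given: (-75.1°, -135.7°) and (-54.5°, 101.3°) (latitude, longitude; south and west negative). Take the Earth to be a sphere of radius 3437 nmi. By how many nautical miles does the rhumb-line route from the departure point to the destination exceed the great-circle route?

Great circle: cos σ = sin φ₁ sin φ₂ + cos φ₁ cos φ₂ cos Δλ,  σ = 0.7878 rad → d_gc = 2707.6 nmi
Rhumb line: Δψ = +0.8952, q = Δφ/Δψ = 0.4016, d_rh = R√(Δφ²+q²Δλ²) = 3210.6 nmi
Excess = 3210.6 − 2707.6 = 503.0 ≈ 503 nmi

503 nmi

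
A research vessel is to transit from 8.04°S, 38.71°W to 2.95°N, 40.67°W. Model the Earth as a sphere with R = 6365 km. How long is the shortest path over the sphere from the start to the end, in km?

Haversine: a = sin²(Δφ/2)+cos φ₁ cos φ₂ sin²(Δλ/2) = 0.00946;  σ = 2·atan2(√a,√(1−a))
σ = 11.163° → d = Rσ = 6365·0.19482 = 1240 km

1240 km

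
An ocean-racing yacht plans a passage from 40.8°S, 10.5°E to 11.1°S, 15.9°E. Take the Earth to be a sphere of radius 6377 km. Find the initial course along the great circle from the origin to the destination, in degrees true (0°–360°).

N = sin Δλ·cos φ₂ = +0.0923;  D = cos φ₁ sin φ₂ − sin φ₁ cos φ₂ cos Δλ = +0.4926
initial course = atan2(N, D) = 10.62°

10.6°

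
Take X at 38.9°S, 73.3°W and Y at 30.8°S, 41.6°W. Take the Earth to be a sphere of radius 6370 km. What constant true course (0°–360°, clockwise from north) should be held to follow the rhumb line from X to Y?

Δψ = ln[tan(π/4+φ₂/2)/tan(π/4+φ₁/2)] = +0.1726
Δλ = +0.5533 rad (taken the short way round)
course = atan2(Δλ, Δψ) = 72.68°

72.7°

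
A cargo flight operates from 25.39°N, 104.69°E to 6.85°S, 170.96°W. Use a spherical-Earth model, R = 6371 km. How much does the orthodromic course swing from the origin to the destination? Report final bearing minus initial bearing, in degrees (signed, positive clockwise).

Initial bearing θ₁ = atan2(sin Δλ cos φ₂, cos φ₁ sin φ₂ − sin φ₁ cos φ₂ cos Δλ) = 98.61°
Final bearing θ₂ = (initial bearing from the destination back to the start) + 180° = 115.89°
Δθ = θ₂ − θ₁ = +17.3°

+17.3°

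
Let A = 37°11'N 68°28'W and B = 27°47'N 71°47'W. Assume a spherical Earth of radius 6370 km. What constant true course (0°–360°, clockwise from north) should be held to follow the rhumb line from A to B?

Δψ = ln[tan(π/4+φ₂/2)/tan(π/4+φ₁/2)] = -0.1949
Δλ = -0.0579 rad (taken the short way round)
course = atan2(Δλ, Δψ) = 196.54°

196.5°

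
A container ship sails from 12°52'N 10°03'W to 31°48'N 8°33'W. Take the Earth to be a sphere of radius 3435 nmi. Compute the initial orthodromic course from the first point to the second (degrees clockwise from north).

3.9°

N = sin Δλ·cos φ₂ = +0.0222;  D = cos φ₁ sin φ₂ − sin φ₁ cos φ₂ cos Δλ = +0.3245
initial course = atan2(N, D) = 3.92°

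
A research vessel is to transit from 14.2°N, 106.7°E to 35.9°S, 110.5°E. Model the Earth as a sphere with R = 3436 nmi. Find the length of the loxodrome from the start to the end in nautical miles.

3012 nmi

Rhumb course C = atan2(Δλ, Δψ) with Δψ = ln[tan(π/4+φ₂/2)/tan(π/4+φ₁/2)] = -0.9225, Δλ = +0.0663 → C = 175.89°
d = R·|Δφ| / |cos C| = 3436·0.87441 / 0.99743 = 3012 nmi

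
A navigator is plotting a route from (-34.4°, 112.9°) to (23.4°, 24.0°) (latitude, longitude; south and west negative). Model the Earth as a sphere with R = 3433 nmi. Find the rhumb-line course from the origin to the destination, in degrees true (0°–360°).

304.3°

Δψ = ln[tan(π/4+φ₂/2)/tan(π/4+φ₁/2)] = +1.0604
Δλ = -1.5516 rad (taken the short way round)
course = atan2(Δλ, Δψ) = 304.35°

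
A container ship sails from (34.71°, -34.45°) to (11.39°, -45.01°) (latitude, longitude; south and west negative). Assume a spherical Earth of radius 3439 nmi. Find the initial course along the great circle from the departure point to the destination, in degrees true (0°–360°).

204.9°

N = sin Δλ·cos φ₂ = -0.1797;  D = cos φ₁ sin φ₂ − sin φ₁ cos φ₂ cos Δλ = -0.3864
initial course = atan2(N, D) = 204.94°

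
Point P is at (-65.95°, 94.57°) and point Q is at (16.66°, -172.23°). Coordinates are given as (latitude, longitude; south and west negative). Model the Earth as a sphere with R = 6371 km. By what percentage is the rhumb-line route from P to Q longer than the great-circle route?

3.5%

Great circle: σ = 1.8583 rad → d_gc = Rσ = 11839.5 km
Rhumb: Δφ = +1.4418, Δλ = +1.6266, Δψ = +1.8414, q = Δφ/Δψ = 0.7830 → d_rh = R√(Δφ²+q²Δλ²) = 12256.7 km
Excess = (12256.7 − 11839.5) / 11839.5 = 417.2 / 11839.5 = 3.52% ≈ 3.5%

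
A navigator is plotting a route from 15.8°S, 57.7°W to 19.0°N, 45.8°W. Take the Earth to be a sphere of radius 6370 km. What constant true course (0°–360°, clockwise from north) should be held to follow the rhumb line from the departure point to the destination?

18.6°

Δψ = ln[tan(π/4+φ₂/2)/tan(π/4+φ₁/2)] = +0.6172
Δλ = +0.2077 rad (taken the short way round)
course = atan2(Δλ, Δψ) = 18.60°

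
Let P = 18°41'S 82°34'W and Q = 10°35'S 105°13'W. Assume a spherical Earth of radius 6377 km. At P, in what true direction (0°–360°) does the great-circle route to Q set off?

287.1°

N = sin Δλ·cos φ₂ = -0.3785;  D = cos φ₁ sin φ₂ − sin φ₁ cos φ₂ cos Δλ = +0.1166
initial course = atan2(N, D) = 287.12°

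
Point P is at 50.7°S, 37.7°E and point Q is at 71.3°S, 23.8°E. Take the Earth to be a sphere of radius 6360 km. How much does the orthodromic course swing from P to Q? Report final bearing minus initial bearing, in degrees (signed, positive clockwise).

+12.4°

At departure: θ₁ = atan2(sin Δλ cos φ₂, cos φ₁ sin φ₂ − sin φ₁ cos φ₂ cos Δλ) = 192.11°
At arrival: θ₂ = atan2(sin Δλ cos φ₁, −cos φ₂ sin φ₁ + sin φ₂ cos φ₁ cos Δλ) = 204.47°
Δθ = θ₂ − θ₁ = +12.4°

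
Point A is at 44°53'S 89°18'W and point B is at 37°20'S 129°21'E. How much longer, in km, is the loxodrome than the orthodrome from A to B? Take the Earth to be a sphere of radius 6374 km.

1767 km

Great circle: cos σ = sin φ₁ sin φ₂ + cos φ₁ cos φ₂ cos Δλ,  σ = 1.5828 rad → d_gc = 10089.0 km
Rhumb line: Δψ = +0.1752, q = Δφ/Δψ = 0.7521, d_rh = R√(Δφ²+q²Δλ²) = 11856.3 km
Excess = 11856.3 − 10089.0 = 1767.3 ≈ 1767 km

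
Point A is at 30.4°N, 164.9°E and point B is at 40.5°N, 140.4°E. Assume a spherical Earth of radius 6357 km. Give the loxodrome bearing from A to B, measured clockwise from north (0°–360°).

Meridional parts: M(φ₁)=+0.5574, M(φ₂)=+0.7743 → ΔM = +0.2170;  Δλ = -0.4276 rad
tan C = Δλ / ΔM = -1.9709 → C = 296.90°

296.9°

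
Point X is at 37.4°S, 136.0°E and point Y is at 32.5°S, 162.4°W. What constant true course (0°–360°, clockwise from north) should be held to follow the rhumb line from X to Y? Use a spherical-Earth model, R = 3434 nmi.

84.5°

Meridional parts: M(φ₁)=-0.7048, M(φ₂)=-0.6004 → ΔM = +0.1044;  Δλ = +1.0751 rad
tan C = Δλ / ΔM = +10.2980 → C = 84.45°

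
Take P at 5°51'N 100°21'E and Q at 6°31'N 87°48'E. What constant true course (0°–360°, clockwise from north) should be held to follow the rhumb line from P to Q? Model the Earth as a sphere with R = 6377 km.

273.1°

Δψ = ln[tan(π/4+φ₂/2)/tan(π/4+φ₁/2)] = +0.0117
Δλ = -0.2190 rad (taken the short way round)
course = atan2(Δλ, Δψ) = 273.06°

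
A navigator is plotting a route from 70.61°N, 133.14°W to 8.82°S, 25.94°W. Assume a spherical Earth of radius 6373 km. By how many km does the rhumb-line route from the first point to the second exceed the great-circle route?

765 km

Great circle: cos σ = sin φ₁ sin φ₂ + cos φ₁ cos φ₂ cos Δλ,  σ = 1.8149 rad → d_gc = 11566.1 km
Rhumb line: Δψ = -1.9216, q = Δφ/Δψ = 0.7215, d_rh = R√(Δφ²+q²Δλ²) = 12331.3 km
Excess = 12331.3 − 11566.1 = 765.2 ≈ 765 km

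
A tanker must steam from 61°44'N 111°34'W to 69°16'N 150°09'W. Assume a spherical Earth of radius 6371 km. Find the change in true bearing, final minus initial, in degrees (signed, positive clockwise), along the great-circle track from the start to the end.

At departure: θ₁ = atan2(sin Δλ cos φ₂, cos φ₁ sin φ₂ − sin φ₁ cos φ₂ cos Δλ) = 312.05°
At arrival: θ₂ = atan2(sin Δλ cos φ₁, −cos φ₂ sin φ₁ + sin φ₂ cos φ₁ cos Δλ) = 276.65°
Δθ = θ₂ − θ₁ = -35.4°

-35.4°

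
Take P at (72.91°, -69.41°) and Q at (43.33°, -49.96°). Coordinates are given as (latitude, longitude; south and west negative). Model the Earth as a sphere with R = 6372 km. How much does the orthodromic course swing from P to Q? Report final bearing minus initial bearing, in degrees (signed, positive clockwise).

At departure: θ₁ = atan2(sin Δλ cos φ₂, cos φ₁ sin φ₂ − sin φ₁ cos φ₂ cos Δλ) = 151.92°
At arrival: θ₂ = atan2(sin Δλ cos φ₁, −cos φ₂ sin φ₁ + sin φ₂ cos φ₁ cos Δλ) = 169.04°
Δθ = θ₂ − θ₁ = +17.1°

+17.1°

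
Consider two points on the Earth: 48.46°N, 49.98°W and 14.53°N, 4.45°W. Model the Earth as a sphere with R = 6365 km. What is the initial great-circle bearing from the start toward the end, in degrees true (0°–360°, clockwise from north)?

116.3°

θ = atan2( sin Δλ·cos φ₂ ,  cos φ₁ sin φ₂ − sin φ₁ cos φ₂ cos Δλ )
  = atan2(+0.6908, -0.3412) = 116.29°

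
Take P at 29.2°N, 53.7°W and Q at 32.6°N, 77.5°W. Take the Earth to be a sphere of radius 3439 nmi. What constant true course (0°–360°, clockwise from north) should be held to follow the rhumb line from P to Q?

Δψ = ln[tan(π/4+φ₂/2)/tan(π/4+φ₁/2)] = +0.0692
Δλ = -0.4154 rad (taken the short way round)
course = atan2(Δλ, Δψ) = 279.45°

279.5°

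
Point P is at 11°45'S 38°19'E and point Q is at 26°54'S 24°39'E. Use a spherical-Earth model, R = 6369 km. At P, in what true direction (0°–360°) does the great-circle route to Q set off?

θ = atan2( sin Δλ·cos φ₂ ,  cos φ₁ sin φ₂ − sin φ₁ cos φ₂ cos Δλ )
  = atan2(-0.2107, -0.2665) = 218.33°

218.3°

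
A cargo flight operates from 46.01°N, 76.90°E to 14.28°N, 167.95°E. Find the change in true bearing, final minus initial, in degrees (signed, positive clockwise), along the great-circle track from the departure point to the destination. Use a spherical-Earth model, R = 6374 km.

+56.0°

Initial bearing θ₁ = atan2(sin Δλ cos φ₂, cos φ₁ sin φ₂ − sin φ₁ cos φ₂ cos Δλ) = 79.24°
Final bearing θ₂ = (initial bearing from the destination back to the start) + 180° = 135.24°
Δθ = θ₂ − θ₁ = +56.0°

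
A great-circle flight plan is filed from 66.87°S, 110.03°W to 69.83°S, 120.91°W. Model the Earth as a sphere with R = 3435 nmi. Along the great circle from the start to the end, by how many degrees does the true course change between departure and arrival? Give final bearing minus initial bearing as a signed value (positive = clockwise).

Initial bearing θ₁ = atan2(sin Δλ cos φ₂, cos φ₁ sin φ₂ − sin φ₁ cos φ₂ cos Δλ) = 228.62°
Final bearing θ₂ = (initial bearing from the destination back to the start) + 180° = 238.74°
Δθ = θ₂ − θ₁ = +10.1°

+10.1°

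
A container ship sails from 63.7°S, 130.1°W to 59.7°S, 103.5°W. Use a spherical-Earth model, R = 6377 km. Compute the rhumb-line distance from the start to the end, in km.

1470 km

Δψ = ln[tan(π/4+φ₂/2)/tan(π/4+φ₁/2)] = +0.1475;  Δφ = +0.0698 rad,  Δλ = +0.4643 rad
q = Δφ/Δψ = 0.4733
d = R·√(Δφ² + q²Δλ²) = 6377·0.23057 = 1470 km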